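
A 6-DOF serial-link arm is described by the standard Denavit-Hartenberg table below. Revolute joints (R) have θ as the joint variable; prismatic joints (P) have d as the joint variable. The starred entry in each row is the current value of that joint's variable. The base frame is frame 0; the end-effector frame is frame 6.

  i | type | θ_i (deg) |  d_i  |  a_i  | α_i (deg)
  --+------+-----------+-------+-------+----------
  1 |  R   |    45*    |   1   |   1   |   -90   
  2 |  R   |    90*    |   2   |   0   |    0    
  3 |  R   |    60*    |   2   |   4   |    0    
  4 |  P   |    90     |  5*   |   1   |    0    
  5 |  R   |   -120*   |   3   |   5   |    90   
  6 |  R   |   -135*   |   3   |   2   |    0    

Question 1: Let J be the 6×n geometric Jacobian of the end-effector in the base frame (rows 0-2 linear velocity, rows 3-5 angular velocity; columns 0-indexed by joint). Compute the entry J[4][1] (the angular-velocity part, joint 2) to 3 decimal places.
axis z_1 = (-0.7071,0.7071,0.0000); lever o_n−o_1 = (-9.7190,5.2516,-5.7394)
cross product → J_v[:, 1] = (-4.0583,-4.0583,3.1589)
J_ω[:, 1] = z_1
entry J[4][1] = 0.7071

0.707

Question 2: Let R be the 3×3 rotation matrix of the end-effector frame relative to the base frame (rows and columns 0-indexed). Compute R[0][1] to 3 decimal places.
0.250

End-effector y-axis (col 1 of R) = (0.2500,-0.7500,-0.6124)
R[0][1] = 0.2500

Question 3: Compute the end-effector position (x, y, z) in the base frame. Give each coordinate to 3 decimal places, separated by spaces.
-9.012 5.959 -4.739

after link 1: o_1 = (0.7071, 0.7071, 1.0000)
after link 2: o_2 = (-0.7071, 2.1213, 1.0000)
after link 3: o_3 = (-4.5708, 1.0860, -1.0000)
after link 4: o_4 = (-8.4599, 4.2680, -0.1340)
after link 5: o_5 = (-12.3490, 4.6216, -4.4641)
after link 6: o_6 = (-9.0119, 5.9587, -4.7394)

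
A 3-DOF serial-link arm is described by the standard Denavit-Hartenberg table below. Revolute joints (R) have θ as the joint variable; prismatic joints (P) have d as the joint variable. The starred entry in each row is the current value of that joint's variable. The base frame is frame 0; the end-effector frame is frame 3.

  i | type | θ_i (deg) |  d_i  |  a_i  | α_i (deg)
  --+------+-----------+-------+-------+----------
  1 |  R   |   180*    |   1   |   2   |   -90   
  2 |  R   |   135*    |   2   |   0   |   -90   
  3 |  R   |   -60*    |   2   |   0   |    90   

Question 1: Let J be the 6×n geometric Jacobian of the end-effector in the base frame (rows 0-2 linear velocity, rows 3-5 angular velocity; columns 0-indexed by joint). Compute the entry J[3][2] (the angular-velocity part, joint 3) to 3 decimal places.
0.707

axis z_2 = (0.7071,-0.0000,0.7071); lever o_n−o_2 = (1.4142,-0.0000,1.4142)
cross product → J_v[:, 2] = (0.0000,0.0000,-0.0000)
J_ω[:, 2] = z_2
entry J[3][2] = 0.7071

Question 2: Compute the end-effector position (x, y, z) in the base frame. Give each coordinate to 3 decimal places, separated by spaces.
after link 1: o_1 = (-2.0000, 0.0000, 1.0000)
after link 2: o_2 = (-2.0000, -2.0000, 1.0000)
after link 3: o_3 = (-0.5858, -2.0000, 2.4142)

-0.586 -2.000 2.414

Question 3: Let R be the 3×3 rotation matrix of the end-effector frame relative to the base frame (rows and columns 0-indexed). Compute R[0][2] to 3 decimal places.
End-effector z-axis (col 2 of R) = (-0.6124,-0.5000,0.6124)
R[0][2] = -0.6124

-0.612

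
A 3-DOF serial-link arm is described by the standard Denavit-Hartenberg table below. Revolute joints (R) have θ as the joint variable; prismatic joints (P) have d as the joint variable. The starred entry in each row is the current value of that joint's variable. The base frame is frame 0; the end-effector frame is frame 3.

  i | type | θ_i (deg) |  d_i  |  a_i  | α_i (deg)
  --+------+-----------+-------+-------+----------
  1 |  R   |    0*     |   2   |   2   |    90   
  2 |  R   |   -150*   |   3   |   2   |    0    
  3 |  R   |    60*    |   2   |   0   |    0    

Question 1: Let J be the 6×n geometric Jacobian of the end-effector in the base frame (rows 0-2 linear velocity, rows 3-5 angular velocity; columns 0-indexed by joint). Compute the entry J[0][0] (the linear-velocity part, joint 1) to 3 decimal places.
5.000

axis z_0 = ẑ; lever o_n−o_0 = (0.2679,-5.0000,1.0000)
cross product → J_v[:, 0] = (5.0000,0.2679,-0.0000)
J_ω[:, 0] = z_0
entry J[0][0] = 5.0000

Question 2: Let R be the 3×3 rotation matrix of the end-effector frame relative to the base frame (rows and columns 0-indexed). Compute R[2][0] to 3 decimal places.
-1.000

End-effector x-axis (col 0 of R) = (-0.0000,-0.0000,-1.0000)
R[2][0] = -1.0000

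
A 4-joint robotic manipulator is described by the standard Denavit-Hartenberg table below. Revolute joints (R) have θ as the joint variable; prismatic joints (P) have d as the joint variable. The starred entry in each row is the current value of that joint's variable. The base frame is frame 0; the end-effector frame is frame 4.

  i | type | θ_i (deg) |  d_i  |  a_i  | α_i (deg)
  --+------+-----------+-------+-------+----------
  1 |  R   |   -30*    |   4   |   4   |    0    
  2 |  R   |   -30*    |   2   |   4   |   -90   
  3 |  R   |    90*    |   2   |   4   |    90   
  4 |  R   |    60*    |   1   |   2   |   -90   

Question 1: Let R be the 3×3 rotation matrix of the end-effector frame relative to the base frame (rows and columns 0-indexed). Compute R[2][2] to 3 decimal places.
0.866

End-effector z-axis (col 2 of R) = (0.4330,0.2500,0.8660)
R[2][2] = 0.8660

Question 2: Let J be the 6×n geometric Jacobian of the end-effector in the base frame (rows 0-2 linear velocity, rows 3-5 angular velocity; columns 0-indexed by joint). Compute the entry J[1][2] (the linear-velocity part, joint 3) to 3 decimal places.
4.330

axis z_2 = (0.8660,0.5000,0.0000); lever o_n−o_2 = (3.7321,1.0000,-5.0000)
cross product → J_v[:, 2] = (-2.5000,4.3301,-1.0000)
J_ω[:, 2] = z_2
entry J[1][2] = 4.3301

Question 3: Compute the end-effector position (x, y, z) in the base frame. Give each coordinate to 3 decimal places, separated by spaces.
after link 1: o_1 = (3.4641, -2.0000, 4.0000)
after link 2: o_2 = (5.4641, -5.4641, 6.0000)
after link 3: o_3 = (7.1962, -4.4641, 2.0000)
after link 4: o_4 = (9.1962, -4.4641, 1.0000)

9.196 -4.464 1.000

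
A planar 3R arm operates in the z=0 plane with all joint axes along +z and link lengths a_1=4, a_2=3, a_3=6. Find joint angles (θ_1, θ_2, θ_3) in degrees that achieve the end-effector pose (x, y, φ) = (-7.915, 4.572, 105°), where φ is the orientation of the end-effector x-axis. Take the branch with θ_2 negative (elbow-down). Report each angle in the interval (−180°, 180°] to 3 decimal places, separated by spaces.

wrist centre = target − a_3·(cos φ, sin φ) = (-6.3621, -1.2236)
cos θ_2 = (41.9732−4²−3²)/(2·4·3) = 0.7072; θ_2 = -44.9910° (elbow-down)
β = atan2(-1.2236,-6.3621) = -169.1138°; ψ = atan2(-2.1210,6.1217) = -19.1098°
θ_1 = β − ψ = -150.0040°
θ_3 = φ − θ_1 − θ_2 = -60.0050° (wrapped to (-180°,180°])

-150.004 -44.991 -60.005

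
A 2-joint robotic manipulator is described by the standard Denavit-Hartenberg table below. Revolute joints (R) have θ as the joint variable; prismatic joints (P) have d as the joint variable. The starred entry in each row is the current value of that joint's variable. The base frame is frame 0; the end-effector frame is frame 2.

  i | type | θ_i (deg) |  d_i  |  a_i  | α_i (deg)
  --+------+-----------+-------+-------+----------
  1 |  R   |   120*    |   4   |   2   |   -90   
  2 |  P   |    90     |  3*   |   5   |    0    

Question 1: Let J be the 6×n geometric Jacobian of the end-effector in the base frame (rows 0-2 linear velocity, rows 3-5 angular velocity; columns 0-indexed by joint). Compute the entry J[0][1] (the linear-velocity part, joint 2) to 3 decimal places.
prismatic axis z_1 = (-0.8660,-0.5000,0.0000)
J_v[:, 1] = z_1; J_ω[:, 1] = (0,0,0)
entry J[0][1] = -0.8660

-0.866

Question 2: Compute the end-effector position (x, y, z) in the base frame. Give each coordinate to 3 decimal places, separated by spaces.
-3.598 0.232 -1.000

after link 1: o_1 = (-1.0000, 1.7321, 4.0000)
after link 2: o_2 = (-3.5981, 0.2321, -1.0000)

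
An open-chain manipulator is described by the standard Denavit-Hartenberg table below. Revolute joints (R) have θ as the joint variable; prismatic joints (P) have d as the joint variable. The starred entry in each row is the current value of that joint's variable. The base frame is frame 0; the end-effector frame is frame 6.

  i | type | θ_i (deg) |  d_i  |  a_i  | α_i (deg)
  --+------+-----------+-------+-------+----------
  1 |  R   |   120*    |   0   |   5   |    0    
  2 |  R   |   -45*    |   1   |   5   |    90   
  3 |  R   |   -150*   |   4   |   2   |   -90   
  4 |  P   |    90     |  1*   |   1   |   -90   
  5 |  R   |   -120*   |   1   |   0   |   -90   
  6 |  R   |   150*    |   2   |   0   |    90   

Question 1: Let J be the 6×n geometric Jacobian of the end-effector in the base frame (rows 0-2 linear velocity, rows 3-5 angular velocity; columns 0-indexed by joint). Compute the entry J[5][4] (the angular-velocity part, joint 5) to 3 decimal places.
axis z_4 = (0.2241,0.8365,0.5000); lever o_n−o_4 = (-1.3195,1.7678,-0.3660)
cross product → J_v[:, 4] = (-1.1901,-0.5777,1.5000)
J_ω[:, 4] = z_4
entry J[5][4] = 0.5000

0.500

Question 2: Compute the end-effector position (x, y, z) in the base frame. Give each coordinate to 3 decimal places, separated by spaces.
0.054 8.961 -1.232

after link 1: o_1 = (-2.5000, 4.3301, 0.0000)
after link 2: o_2 = (-1.2059, 9.1598, 1.0000)
after link 3: o_3 = (2.2095, 6.4514, 0.0000)
after link 4: o_4 = (1.3730, 7.1932, -0.8660)
after link 5: o_5 = (1.5971, 8.0297, -0.3660)
after link 6: o_6 = (0.0535, 8.9610, -1.2321)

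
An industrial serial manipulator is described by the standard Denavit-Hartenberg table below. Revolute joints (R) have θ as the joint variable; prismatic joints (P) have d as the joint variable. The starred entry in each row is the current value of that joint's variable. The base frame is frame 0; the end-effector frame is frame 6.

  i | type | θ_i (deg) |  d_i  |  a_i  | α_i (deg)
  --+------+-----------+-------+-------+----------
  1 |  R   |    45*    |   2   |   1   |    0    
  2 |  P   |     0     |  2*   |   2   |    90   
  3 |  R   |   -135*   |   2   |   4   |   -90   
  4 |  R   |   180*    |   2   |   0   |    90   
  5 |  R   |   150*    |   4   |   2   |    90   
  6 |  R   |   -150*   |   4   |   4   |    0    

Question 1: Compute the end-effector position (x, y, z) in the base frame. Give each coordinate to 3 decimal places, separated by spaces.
4.121 4.121 0.136

after link 1: o_1 = (0.7071, 0.7071, 2.0000)
after link 2: o_2 = (2.1213, 2.1213, 4.0000)
after link 3: o_3 = (1.5355, -1.2929, 1.1716)
after link 4: o_4 = (2.5355, -0.2929, -0.2426)
after link 5: o_5 = (-0.6589, 2.1695, -2.1745)
after link 6: o_6 = (4.1213, 4.1213, 0.1363)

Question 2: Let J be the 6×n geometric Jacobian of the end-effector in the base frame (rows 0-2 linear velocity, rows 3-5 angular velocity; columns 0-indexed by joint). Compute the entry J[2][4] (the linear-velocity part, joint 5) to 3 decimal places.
axis z_4 = (-0.7071,0.7071,-0.0000); lever o_n−o_4 = (1.5858,4.4142,0.3789)
cross product → J_v[:, 4] = (0.2679,0.2679,-4.2426)
J_ω[:, 4] = z_4
entry J[2][4] = -4.2426

-4.243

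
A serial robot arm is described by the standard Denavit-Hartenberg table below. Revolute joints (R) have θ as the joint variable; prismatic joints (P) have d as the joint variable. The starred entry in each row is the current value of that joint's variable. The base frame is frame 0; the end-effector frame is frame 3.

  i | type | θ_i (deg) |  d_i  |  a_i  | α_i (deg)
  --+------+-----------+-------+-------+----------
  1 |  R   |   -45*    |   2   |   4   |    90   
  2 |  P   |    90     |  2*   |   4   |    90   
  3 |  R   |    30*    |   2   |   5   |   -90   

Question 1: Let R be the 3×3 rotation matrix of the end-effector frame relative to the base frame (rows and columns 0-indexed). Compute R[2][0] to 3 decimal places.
0.866

End-effector x-axis (col 0 of R) = (-0.3536,-0.3536,0.8660)
R[2][0] = 0.8660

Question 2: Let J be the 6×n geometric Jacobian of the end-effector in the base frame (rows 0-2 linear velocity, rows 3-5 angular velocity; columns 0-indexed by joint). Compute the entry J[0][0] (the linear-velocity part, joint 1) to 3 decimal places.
7.425

axis z_0 = ẑ; lever o_n−o_0 = (1.0607,-7.4246,10.3301)
cross product → J_v[:, 0] = (7.4246,1.0607,-0.0000)
J_ω[:, 0] = z_0
entry J[0][0] = 7.4246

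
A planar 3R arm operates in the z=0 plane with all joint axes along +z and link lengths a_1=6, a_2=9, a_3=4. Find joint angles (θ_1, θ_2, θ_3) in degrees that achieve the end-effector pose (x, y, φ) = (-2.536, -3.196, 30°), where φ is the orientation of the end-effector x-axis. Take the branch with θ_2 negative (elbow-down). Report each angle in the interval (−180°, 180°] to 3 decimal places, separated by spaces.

-60.001 -120.000 -149.999

wrist centre = target − a_3·(cos φ, sin φ) = (-6.0001, -5.1960)
cos θ_2 = (62.9996−6²−9²)/(2·6·9) = -0.5000; θ_2 = -120.0002° (elbow-down)
β = atan2(-5.1960,-6.0001) = -139.1079°; ψ = atan2(-7.7942,1.5000) = -79.1068°
θ_1 = β − ψ = -60.0011°
θ_3 = φ − θ_1 − θ_2 = -149.9987° (wrapped to (-180°,180°])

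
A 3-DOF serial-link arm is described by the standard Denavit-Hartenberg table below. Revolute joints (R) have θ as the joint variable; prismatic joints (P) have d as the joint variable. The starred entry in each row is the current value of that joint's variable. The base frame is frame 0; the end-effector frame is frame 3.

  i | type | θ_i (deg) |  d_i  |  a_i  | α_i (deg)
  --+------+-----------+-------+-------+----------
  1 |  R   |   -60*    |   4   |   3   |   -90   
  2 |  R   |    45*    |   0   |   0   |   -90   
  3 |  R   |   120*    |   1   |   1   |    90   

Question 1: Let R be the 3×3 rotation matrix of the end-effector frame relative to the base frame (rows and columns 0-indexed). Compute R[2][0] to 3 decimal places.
0.354

End-effector x-axis (col 0 of R) = (-0.9268,-0.1268,0.3536)
R[2][0] = 0.3536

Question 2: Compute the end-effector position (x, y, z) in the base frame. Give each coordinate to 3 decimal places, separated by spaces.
0.220 -2.113 3.646

after link 1: o_1 = (1.5000, -2.5981, 4.0000)
after link 2: o_2 = (1.5000, -2.5981, 4.0000)
after link 3: o_3 = (0.2197, -2.1125, 3.6464)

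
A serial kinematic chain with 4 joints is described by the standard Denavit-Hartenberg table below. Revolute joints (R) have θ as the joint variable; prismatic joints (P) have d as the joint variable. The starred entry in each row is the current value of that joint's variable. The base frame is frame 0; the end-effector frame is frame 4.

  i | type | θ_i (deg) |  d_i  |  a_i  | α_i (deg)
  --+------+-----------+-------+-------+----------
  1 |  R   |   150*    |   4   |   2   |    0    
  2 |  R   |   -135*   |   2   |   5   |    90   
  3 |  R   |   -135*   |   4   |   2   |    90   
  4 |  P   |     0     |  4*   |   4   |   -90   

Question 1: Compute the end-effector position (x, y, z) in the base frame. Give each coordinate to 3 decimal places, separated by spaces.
after link 1: o_1 = (-1.7321, 1.0000, 4.0000)
after link 2: o_2 = (3.0976, 2.2941, 6.0000)
after link 3: o_3 = (2.7668, -1.9356, 4.5858)
after link 4: o_4 = (-2.6973, -3.3997, 4.5858)

-2.697 -3.400 4.586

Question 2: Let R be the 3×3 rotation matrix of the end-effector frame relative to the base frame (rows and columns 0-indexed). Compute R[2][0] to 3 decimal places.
-0.707

End-effector x-axis (col 0 of R) = (-0.6830,-0.1830,-0.7071)
R[2][0] = -0.7071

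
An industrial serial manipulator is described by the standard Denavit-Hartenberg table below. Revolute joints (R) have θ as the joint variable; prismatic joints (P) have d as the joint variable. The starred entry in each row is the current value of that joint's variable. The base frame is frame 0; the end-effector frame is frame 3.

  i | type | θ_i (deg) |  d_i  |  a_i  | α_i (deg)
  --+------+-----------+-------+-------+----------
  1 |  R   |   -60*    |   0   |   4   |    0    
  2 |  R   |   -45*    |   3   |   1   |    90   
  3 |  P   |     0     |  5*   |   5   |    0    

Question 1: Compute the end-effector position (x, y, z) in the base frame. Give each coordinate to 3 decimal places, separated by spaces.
-4.383 -7.966 3.000

after link 1: o_1 = (2.0000, -3.4641, 0.0000)
after link 2: o_2 = (1.7412, -4.4300, 3.0000)
after link 3: o_3 = (-4.3825, -7.9656, 3.0000)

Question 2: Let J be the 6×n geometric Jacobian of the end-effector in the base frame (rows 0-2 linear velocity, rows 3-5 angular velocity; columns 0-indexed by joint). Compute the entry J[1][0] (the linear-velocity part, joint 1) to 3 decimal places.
-4.383

axis z_0 = ẑ; lever o_n−o_0 = (-4.3825,-7.9656,3.0000)
cross product → J_v[:, 0] = (7.9656,-4.3825,0.0000)
J_ω[:, 0] = z_0
entry J[1][0] = -4.3825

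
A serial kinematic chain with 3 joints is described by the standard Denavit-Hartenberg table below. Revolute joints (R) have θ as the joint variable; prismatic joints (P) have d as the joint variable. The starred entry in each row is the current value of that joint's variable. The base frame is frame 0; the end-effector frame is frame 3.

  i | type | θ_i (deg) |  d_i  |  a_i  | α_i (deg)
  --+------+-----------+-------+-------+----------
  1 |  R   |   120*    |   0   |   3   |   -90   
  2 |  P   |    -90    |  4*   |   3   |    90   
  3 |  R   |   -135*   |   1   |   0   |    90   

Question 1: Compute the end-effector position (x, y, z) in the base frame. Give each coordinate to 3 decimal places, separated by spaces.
after link 1: o_1 = (-1.5000, 2.5981, 0.0000)
after link 2: o_2 = (-4.9641, 0.5981, 3.0000)
after link 3: o_3 = (-4.4641, -0.2679, 3.0000)

-4.464 -0.268 3.000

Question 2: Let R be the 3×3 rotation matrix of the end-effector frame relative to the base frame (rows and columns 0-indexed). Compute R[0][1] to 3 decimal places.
0.500

End-effector y-axis (col 1 of R) = (0.5000,-0.8660,0.0000)
R[0][1] = 0.5000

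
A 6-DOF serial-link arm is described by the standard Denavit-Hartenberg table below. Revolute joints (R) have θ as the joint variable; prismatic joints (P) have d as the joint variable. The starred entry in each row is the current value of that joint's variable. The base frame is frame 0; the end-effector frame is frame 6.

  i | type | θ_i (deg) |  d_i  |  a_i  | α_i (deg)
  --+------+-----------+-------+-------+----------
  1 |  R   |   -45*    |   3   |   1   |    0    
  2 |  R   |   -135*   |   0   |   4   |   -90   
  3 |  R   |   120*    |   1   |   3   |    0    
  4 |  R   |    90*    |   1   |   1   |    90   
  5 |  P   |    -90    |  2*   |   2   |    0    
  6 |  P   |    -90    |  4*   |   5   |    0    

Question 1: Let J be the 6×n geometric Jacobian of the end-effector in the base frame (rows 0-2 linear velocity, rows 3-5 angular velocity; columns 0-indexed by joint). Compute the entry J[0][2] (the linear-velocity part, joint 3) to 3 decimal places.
axis z_2 = (0.0000,-1.0000,0.0000); lever o_n−o_2 = (1.0359,-0.0000,-9.7942)
cross product → J_v[:, 2] = (9.7942,0.0000,1.0359)
J_ω[:, 2] = z_2
entry J[0][2] = 9.7942

9.794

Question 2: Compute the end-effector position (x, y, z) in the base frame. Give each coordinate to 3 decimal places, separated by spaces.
after link 1: o_1 = (0.7071, -0.7071, 3.0000)
after link 2: o_2 = (-3.2929, -0.7071, 3.0000)
after link 3: o_3 = (-1.7929, -1.7071, 0.4019)
after link 4: o_4 = (-0.9269, -2.7071, 0.9019)
after link 5: o_5 = (0.0731, -0.7071, -0.8301)
after link 6: o_6 = (-2.2570, -0.7071, -6.7942)

-2.257 -0.707 -6.794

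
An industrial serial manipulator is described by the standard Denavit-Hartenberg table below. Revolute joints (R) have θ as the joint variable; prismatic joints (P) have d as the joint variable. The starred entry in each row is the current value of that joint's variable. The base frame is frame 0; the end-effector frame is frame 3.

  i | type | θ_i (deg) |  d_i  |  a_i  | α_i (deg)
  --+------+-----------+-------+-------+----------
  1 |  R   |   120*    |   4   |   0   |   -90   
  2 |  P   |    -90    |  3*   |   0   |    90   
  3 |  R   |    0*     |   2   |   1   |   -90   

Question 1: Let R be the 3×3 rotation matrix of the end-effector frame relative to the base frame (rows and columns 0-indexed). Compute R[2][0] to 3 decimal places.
1.000

End-effector x-axis (col 0 of R) = (0.0000,0.0000,1.0000)
R[2][0] = 1.0000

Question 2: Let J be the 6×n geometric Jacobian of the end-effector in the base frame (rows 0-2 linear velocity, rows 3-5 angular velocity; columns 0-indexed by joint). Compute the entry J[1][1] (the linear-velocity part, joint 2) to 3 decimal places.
-0.500

prismatic axis z_1 = (-0.8660,-0.5000,0.0000)
J_v[:, 1] = z_1; J_ω[:, 1] = (0,0,0)
entry J[1][1] = -0.5000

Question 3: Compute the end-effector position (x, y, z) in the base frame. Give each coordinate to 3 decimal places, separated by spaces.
-1.598 -3.232 5.000

after link 1: o_1 = (0.0000, 0.0000, 4.0000)
after link 2: o_2 = (-2.5981, -1.5000, 4.0000)
after link 3: o_3 = (-1.5981, -3.2321, 5.0000)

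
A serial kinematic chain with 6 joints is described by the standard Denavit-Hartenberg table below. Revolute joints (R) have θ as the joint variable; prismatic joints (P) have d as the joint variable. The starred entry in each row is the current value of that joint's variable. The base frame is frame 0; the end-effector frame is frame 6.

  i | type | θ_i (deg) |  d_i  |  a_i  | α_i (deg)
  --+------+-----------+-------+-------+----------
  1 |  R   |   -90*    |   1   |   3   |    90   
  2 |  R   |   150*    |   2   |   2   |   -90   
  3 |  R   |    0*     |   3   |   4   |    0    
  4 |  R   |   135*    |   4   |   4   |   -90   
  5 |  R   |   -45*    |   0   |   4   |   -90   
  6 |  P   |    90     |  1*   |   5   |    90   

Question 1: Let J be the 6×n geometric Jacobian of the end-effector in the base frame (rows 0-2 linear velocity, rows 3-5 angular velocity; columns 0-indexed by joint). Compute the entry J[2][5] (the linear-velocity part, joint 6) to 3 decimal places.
prismatic axis z_5 = (0.5000,-0.7866,0.3624)
J_v[:, 5] = z_5; J_ω[:, 5] = (0,0,0)
entry J[2][5] = 0.3624

0.362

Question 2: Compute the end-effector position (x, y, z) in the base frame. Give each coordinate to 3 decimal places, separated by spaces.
after link 1: o_1 = (0.0000, -3.0000, 1.0000)
after link 2: o_2 = (-2.0000, -1.2679, 2.0000)
after link 3: o_3 = (-2.0000, 3.6962, 1.4019)
after link 4: o_4 = (0.8284, 3.2467, -3.4764)
after link 5: o_5 = (2.8284, 2.9288, -6.9259)
after link 6: o_6 = (6.8640, 5.2041, -4.7957)

6.864 5.204 -4.796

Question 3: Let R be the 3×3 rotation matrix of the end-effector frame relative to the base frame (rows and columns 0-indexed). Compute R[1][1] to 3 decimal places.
End-effector y-axis (col 1 of R) = (0.5000,-0.7866,0.3624)
R[1][1] = -0.7866

-0.787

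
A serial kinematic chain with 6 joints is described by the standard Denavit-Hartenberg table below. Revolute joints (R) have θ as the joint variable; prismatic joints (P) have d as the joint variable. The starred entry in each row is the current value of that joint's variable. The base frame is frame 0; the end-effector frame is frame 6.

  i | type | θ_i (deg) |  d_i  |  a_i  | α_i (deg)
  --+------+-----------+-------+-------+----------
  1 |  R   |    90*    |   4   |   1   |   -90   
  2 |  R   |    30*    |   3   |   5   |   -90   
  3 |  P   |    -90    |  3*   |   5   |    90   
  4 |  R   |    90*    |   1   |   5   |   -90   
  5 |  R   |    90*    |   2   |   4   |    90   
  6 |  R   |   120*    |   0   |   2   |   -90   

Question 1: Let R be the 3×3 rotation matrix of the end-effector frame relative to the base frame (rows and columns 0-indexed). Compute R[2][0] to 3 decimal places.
0.250

End-effector x-axis (col 0 of R) = (0.8660,-0.4330,0.2500)
R[2][0] = 0.2500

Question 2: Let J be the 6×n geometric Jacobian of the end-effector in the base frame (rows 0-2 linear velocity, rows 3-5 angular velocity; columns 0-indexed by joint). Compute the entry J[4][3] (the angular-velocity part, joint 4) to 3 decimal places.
-0.866

axis z_3 = (-0.0000,-0.8660,0.5000); lever o_n−o_3 = (3.7321,-0.7679,-5.3301)
cross product → J_v[:, 3] = (5.0000,1.8660,3.2321)
J_ω[:, 3] = z_3
entry J[4][3] = -0.8660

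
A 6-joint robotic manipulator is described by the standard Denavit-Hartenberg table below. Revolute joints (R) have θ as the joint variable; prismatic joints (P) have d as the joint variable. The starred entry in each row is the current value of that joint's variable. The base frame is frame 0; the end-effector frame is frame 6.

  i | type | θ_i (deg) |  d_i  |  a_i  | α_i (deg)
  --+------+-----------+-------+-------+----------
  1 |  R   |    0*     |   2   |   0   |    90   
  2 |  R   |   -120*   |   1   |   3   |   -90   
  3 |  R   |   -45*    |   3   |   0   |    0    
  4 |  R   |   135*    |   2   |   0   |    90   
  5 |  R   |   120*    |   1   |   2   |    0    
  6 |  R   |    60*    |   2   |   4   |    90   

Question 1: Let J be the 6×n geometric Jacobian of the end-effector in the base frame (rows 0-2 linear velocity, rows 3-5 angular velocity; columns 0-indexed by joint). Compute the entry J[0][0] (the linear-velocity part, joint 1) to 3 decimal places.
6.000

axis z_0 = ẑ; lever o_n−o_0 = (2.8301,-6.0000,-6.5622)
cross product → J_v[:, 0] = (6.0000,2.8301,-0.0000)
J_ω[:, 0] = z_0
entry J[0][0] = 6.0000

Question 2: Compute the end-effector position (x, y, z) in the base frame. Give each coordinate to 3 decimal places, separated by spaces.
after link 1: o_1 = (0.0000, 0.0000, 2.0000)
after link 2: o_2 = (-1.5000, -1.0000, -0.5981)
after link 3: o_3 = (1.0981, -1.0000, -2.0981)
after link 4: o_4 = (2.8301, -1.0000, -3.0981)
after link 5: o_5 = (3.8301, -2.0000, -4.8301)
after link 6: o_6 = (2.8301, -6.0000, -6.5622)

2.830 -6.000 -6.562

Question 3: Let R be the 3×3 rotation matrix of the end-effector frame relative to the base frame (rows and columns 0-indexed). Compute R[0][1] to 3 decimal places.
End-effector y-axis (col 1 of R) = (-0.5000,-0.0000,-0.8660)
R[0][1] = -0.5000

-0.500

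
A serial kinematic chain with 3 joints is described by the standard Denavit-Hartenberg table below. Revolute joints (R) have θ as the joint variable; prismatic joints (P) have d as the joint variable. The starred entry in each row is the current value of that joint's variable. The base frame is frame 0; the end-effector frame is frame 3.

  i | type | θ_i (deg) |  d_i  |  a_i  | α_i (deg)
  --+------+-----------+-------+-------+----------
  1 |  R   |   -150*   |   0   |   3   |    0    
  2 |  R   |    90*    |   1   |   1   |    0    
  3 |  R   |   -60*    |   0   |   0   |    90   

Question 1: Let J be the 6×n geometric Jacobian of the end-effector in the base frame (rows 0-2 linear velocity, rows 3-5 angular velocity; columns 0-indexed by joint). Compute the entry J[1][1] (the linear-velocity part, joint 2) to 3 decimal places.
axis z_1 = (0.0000,0.0000,1.0000); lever o_n−o_1 = (0.5000,-0.8660,1.0000)
cross product → J_v[:, 1] = (0.8660,0.5000,-0.0000)
J_ω[:, 1] = z_1
entry J[1][1] = 0.5000

0.500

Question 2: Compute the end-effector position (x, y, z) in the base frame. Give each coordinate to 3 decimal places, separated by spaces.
after link 1: o_1 = (-2.5981, -1.5000, 0.0000)
after link 2: o_2 = (-2.0981, -2.3660, 1.0000)
after link 3: o_3 = (-2.0981, -2.3660, 1.0000)

-2.098 -2.366 1.000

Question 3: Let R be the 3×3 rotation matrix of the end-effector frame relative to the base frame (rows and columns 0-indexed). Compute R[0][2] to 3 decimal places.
-0.866

End-effector z-axis (col 2 of R) = (-0.8660,0.5000,0.0000)
R[0][2] = -0.8660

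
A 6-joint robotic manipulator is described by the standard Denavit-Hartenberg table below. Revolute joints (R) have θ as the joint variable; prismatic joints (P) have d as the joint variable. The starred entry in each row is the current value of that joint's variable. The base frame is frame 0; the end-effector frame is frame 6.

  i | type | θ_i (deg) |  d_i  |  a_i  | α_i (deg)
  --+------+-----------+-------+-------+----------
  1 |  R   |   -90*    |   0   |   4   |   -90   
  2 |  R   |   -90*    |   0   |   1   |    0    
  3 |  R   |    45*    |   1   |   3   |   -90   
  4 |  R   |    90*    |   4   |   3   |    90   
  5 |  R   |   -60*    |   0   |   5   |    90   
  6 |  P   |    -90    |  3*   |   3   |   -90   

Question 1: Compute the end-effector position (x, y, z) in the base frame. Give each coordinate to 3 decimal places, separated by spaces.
after link 1: o_1 = (0.0000, -4.0000, 0.0000)
after link 2: o_2 = (0.0000, -4.0000, 1.0000)
after link 3: o_3 = (1.0000, -6.1213, 3.1213)
after link 4: o_4 = (-2.0000, -8.9497, 0.2929)
after link 5: o_5 = (-4.5000, -5.8879, 3.3548)
after link 6: o_6 = (-1.9019, -2.7059, 2.2941)

-1.902 -2.706 2.294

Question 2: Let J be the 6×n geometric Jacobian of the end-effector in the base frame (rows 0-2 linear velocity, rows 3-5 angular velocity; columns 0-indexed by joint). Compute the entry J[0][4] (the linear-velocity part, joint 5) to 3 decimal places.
-5.830

axis z_4 = (0.0000,-0.7071,0.7071); lever o_n−o_4 = (0.0981,6.2438,2.0012)
cross product → J_v[:, 4] = (-5.8301,0.0694,0.0694)
J_ω[:, 4] = z_4
entry J[0][4] = -5.8301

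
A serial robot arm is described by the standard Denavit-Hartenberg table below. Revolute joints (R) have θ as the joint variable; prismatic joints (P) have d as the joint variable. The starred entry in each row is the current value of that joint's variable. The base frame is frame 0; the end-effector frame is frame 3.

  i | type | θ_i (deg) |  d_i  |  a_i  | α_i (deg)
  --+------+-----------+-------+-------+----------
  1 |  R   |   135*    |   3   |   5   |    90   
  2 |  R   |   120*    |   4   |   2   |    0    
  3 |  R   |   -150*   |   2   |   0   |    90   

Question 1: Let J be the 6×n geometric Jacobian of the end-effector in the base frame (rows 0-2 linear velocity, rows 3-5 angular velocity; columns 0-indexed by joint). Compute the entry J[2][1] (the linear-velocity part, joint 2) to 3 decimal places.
axis z_1 = (0.7071,0.7071,0.0000); lever o_n−o_1 = (4.9497,3.5355,1.7321)
cross product → J_v[:, 1] = (1.2247,-1.2247,-1.0000)
J_ω[:, 1] = z_1
entry J[2][1] = -1.0000

-1.000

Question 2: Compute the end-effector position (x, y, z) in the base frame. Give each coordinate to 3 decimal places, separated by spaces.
after link 1: o_1 = (-3.5355, 3.5355, 3.0000)
after link 2: o_2 = (0.0000, 5.6569, 4.7321)
after link 3: o_3 = (1.4142, 7.0711, 4.7321)

1.414 7.071 4.732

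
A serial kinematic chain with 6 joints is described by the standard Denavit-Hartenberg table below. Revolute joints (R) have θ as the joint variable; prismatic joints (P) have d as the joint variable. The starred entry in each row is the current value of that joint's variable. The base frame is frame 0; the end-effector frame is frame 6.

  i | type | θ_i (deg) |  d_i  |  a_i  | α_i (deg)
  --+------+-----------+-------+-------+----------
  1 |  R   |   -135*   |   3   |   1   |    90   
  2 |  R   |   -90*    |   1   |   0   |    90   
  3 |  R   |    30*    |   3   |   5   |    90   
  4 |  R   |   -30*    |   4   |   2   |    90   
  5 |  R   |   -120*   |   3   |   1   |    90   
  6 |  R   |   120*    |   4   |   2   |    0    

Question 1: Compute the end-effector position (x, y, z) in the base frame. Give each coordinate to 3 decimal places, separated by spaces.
after link 1: o_1 = (-0.7071, -0.7071, 3.0000)
after link 2: o_2 = (-1.4142, -0.0000, 3.0000)
after link 3: o_3 = (-1.0607, 3.8891, -1.3301)
after link 4: o_4 = (0.0694, 1.3449, -4.8301)
after link 5: o_5 = (-1.4379, -0.4686, -2.7231)
after link 6: o_6 = (1.5182, -3.4501, -1.1830)

1.518 -3.450 -1.183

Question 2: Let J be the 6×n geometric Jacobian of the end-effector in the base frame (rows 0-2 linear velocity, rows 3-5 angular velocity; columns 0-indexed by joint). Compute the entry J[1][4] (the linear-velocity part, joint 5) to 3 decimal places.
axis z_4 = (-0.4356,-0.7891,0.4330); lever o_n−o_4 = (1.4489,-4.7950,3.6471)
cross product → J_v[:, 4] = (-0.8018,2.2161,3.2321)
J_ω[:, 4] = z_4
entry J[1][4] = 2.2161

2.216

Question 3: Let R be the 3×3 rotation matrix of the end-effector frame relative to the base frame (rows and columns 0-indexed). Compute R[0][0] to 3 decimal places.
-0.277

End-effector x-axis (col 0 of R) = (-0.2770,-0.9604,-0.0290)
R[0][0] = -0.2770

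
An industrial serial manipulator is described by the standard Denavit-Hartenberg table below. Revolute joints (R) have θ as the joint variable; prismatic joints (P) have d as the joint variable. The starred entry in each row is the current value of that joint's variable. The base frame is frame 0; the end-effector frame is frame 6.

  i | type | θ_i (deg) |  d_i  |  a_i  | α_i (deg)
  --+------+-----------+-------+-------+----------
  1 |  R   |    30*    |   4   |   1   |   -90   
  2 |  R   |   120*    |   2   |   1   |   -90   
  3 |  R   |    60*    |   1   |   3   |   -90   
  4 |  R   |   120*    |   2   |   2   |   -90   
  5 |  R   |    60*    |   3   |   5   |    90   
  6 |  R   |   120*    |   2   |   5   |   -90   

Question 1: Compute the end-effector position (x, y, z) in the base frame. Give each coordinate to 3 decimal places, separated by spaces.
-1.572 6.759 6.464

after link 1: o_1 = (0.8660, 0.5000, 4.0000)
after link 2: o_2 = (-0.5670, 1.9821, 3.1340)
after link 3: o_3 = (-0.6675, -1.0760, 2.3349)
after link 4: o_4 = (1.6651, 0.1160, 3.4019)
after link 5: o_5 = (-1.3756, 4.7086, 1.4881)
after link 6: o_6 = (-1.5722, 6.7587, 6.4638)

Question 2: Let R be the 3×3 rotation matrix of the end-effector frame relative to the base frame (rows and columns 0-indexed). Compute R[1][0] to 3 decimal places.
0.172

End-effector x-axis (col 0 of R) = (-0.3518,0.1719,0.9202)
R[1][0] = 0.1719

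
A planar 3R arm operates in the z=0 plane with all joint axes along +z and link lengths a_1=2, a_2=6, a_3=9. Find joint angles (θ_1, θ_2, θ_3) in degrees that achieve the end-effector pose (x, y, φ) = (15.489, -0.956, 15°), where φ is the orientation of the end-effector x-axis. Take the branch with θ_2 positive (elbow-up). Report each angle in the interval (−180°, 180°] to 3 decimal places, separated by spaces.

wrist centre = target − a_3·(cos φ, sin φ) = (6.7957, -3.2854)
cos θ_2 = (56.9748−2²−6²)/(2·2·6) = 0.7073; θ_2 = 44.9858° (elbow-up)
β = atan2(-3.2854,6.7957) = -25.8015°; ψ = atan2(4.2416,6.2437) = 34.1898°
θ_1 = β − ψ = -59.9913°
θ_3 = φ − θ_1 − θ_2 = 30.0055° (wrapped to (-180°,180°])

-59.991 44.986 30.006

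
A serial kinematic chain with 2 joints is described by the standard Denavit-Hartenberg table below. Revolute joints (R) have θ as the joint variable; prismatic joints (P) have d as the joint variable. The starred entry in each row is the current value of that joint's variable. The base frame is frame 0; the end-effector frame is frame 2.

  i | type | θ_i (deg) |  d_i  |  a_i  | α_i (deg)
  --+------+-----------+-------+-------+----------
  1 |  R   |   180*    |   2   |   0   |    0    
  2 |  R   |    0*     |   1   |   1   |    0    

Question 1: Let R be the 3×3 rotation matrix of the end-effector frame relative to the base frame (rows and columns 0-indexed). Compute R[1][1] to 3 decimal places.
-1.000

End-effector y-axis (col 1 of R) = (-0.0000,-1.0000,0.0000)
R[1][1] = -1.0000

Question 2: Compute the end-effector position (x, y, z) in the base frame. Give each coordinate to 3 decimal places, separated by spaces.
after link 1: o_1 = (0.0000, 0.0000, 2.0000)
after link 2: o_2 = (-1.0000, 0.0000, 3.0000)

-1.000 0.000 3.000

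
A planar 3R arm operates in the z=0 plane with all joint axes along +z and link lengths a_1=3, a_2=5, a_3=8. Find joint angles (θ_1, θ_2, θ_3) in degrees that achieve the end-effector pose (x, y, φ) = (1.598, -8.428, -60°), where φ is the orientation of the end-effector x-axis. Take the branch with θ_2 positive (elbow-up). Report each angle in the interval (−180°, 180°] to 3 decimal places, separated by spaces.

wrist centre = target − a_3·(cos φ, sin φ) = (-2.4020, -1.4998)
cos θ_2 = (8.0190−3²−5²)/(2·3·5) = -0.8660; θ_2 = 150.0009° (elbow-up)
β = atan2(-1.4998,-2.4020) = -148.0196°; ψ = atan2(2.4999,-1.3302) = 118.0166°
θ_1 = β − ψ = -266.0362°
θ_3 = φ − θ_1 − θ_2 = 56.0353° (wrapped to (-180°,180°])

93.964 150.001 56.035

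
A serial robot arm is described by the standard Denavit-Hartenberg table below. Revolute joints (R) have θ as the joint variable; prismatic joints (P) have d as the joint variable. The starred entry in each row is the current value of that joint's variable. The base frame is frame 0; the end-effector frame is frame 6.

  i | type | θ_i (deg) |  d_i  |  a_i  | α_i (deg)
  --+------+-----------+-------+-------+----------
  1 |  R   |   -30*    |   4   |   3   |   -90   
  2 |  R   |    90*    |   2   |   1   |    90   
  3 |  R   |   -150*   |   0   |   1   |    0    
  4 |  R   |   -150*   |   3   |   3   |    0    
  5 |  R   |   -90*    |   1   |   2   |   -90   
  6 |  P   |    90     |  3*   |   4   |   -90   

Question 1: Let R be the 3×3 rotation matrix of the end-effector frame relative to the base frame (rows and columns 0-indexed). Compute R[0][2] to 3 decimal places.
End-effector z-axis (col 2 of R) = (0.2500,0.4330,0.8660)
R[0][2] = 0.2500

0.250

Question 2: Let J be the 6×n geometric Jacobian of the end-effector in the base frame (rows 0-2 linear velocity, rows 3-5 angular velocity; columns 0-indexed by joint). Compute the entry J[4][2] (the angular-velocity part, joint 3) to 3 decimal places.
-0.500

axis z_2 = (0.8660,-0.5000,0.0000); lever o_n−o_2 = (1.8481,3.2010,-3.8660)
cross product → J_v[:, 2] = (1.9330,3.3481,3.6962)
J_ω[:, 2] = z_2
entry J[4][2] = -0.5000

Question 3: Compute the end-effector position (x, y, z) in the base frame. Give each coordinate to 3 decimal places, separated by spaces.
after link 1: o_1 = (2.5981, -1.5000, 4.0000)
after link 2: o_2 = (3.5981, 0.2321, 3.0000)
after link 3: o_3 = (3.3481, -0.2010, 3.8660)
after link 4: o_4 = (7.2452, 0.5490, 2.3660)
after link 5: o_5 = (7.6112, -0.8170, 0.6340)
after link 6: o_6 = (5.4462, 3.4330, -0.8660)

5.446 3.433 -0.866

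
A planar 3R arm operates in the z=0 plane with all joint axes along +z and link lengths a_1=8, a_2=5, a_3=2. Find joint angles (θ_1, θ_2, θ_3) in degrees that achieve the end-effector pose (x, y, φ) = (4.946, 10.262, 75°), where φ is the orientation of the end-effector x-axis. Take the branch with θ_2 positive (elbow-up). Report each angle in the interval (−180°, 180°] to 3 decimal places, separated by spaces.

30.000 89.999 -44.998

wrist centre = target − a_3·(cos φ, sin φ) = (4.4284, 8.3301)
cos θ_2 = (89.0018−8²−5²)/(2·8·5) = 0.0000; θ_2 = 89.9987° (elbow-up)
β = atan2(8.3301,4.4284) = 62.0046°; ψ = atan2(5.0000,8.0001) = 32.0050°
θ_1 = β − ψ = 29.9996°
θ_3 = φ − θ_1 − θ_2 = -44.9983° (wrapped to (-180°,180°])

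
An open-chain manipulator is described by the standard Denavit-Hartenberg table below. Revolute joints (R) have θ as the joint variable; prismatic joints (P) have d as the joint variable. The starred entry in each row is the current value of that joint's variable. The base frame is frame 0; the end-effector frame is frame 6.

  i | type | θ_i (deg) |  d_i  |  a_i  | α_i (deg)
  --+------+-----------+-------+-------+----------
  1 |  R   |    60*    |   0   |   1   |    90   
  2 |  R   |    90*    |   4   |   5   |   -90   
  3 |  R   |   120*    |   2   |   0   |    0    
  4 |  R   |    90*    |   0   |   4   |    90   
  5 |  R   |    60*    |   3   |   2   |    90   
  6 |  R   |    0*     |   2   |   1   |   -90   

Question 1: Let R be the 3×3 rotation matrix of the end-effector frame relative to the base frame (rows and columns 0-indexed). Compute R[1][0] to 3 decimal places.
End-effector x-axis (col 0 of R) = (-0.2165,-0.8750,-0.4330)
R[1][0] = -0.8750

-0.875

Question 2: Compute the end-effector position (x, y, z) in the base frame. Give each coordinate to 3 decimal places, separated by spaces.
after link 1: o_1 = (0.5000, 0.8660, 0.0000)
after link 2: o_2 = (3.9641, -1.1340, 5.0000)
after link 3: o_3 = (2.9641, -2.8660, 5.0000)
after link 4: o_4 = (4.6962, -3.8660, 1.5359)
after link 5: o_5 = (2.0131, -4.3170, -0.8301)
after link 6: o_6 = (3.0466, -4.7590, -2.7631)

3.047 -4.759 -2.763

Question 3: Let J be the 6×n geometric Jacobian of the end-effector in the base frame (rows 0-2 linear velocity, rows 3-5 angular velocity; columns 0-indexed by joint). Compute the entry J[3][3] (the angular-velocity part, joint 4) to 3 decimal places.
-0.500

axis z_3 = (-0.5000,-0.8660,0.0000); lever o_n−o_3 = (0.0825,-1.8929,-7.7631)
cross product → J_v[:, 3] = (6.7231,-3.8816,1.0179)
J_ω[:, 3] = z_3
entry J[3][3] = -0.5000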